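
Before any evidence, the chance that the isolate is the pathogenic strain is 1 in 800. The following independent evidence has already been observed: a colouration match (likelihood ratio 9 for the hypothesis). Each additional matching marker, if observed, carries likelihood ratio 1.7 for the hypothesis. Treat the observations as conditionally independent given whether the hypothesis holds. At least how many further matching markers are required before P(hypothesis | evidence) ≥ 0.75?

11

Prior odds = 0.00125/0.99875 = 1/799.
Bayes factor of the evidence already in hand = 9.
Odds after that evidence = (1/799) × 9 = 9/799.
Target odds = 0.75/0.25 = 3.
Need 1.7ⁿ ≥ 3 ÷ (9/799) = 799/3.
1.7¹⁰ ≈201.599 falls short of 799/3 but 1.7¹¹ ≈342.719 reaches it, so n = 11.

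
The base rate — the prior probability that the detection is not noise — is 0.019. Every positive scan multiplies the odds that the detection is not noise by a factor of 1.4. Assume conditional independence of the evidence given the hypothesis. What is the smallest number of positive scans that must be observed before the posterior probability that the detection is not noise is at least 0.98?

Prior odds: 0.019 ÷ 0.981 = 19/981.
Likelihood ratio per positive scan = 1.4.
Target posterior odds = 0.98/0.02 = 49.
Require 1.4ⁿ ≥ 49 ÷ (19/981) = 48069/19.
1.4²³ ≈2295.86 falls short of 48069/19 but 1.4²⁴ ≈3214.2 reaches it, so n = 24.

24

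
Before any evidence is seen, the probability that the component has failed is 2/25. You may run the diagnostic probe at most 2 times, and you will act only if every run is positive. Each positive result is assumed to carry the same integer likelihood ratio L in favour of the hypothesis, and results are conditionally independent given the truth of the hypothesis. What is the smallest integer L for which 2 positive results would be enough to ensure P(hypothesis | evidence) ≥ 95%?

15

Prior odds = 0.08/0.92 = 2/23.
Target odds = 0.95/0.05 = 19.
Need L² ≥ 19 ÷ (2/23) = 218.5.
14² = 196 < 218.5 ≤ 225 = 15², so L = 15.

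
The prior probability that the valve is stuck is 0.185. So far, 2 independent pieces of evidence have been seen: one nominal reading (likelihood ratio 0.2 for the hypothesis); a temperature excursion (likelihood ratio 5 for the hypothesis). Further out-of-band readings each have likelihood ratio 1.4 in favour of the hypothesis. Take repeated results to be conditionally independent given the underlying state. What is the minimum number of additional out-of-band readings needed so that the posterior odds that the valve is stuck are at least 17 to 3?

10

Prior odds = 0.185/0.815 = 37/163.
Combined Bayes factor of the evidence already in hand = 0.2 × 5 = 1.
Odds after that evidence = (37/163) × 1 = 37/163.
Target odds = 17/3.
Need 1.4ⁿ ≥ 17/3 ÷ (37/163) = 2771/111.
1.4⁹ = 40353607/1953125 falls short of 2771/111 but 1.4¹⁰ = 282475249/9765625 reaches it, so n = 10.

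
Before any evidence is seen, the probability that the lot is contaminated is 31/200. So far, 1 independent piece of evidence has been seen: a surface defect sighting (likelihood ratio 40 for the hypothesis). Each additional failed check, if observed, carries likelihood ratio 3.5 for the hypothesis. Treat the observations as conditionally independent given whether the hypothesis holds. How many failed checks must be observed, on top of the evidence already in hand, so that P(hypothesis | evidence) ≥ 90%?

1

Prior odds = 0.155/0.845 = 31/169.
Bayes factor of the evidence already in hand = 40.
Odds after that evidence = (31/169) × 40 = 1240/169.
Target odds = 0.9/0.1 = 9.
Need 3.5ⁿ ≥ 9 ÷ (1240/169) = 1521/1240.
3.5¹ = 3.5, which meets the required 1521/1240; so n = 1.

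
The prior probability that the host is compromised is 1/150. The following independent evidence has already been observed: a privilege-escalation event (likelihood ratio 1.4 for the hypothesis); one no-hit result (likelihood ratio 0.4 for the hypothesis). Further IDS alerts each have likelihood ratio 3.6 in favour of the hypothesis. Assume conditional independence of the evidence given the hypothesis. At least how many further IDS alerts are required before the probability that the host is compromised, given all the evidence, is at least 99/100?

8

Prior odds = (1/150)/(149/150) = 1/149.
Combined Bayes factor of the evidence already in hand = 1.4 × 0.4 = 0.56.
Odds after that evidence = (1/149) × 0.56 = 14/3725.
Target odds = 0.99/0.01 = 99.
Need 3.6ⁿ ≥ 99 ÷ (14/3725) = 368775/14.
3.6⁷ = 612220032/78125 falls short of 368775/14 but 3.6⁸ ≈28211.1 reaches it, so n = 8.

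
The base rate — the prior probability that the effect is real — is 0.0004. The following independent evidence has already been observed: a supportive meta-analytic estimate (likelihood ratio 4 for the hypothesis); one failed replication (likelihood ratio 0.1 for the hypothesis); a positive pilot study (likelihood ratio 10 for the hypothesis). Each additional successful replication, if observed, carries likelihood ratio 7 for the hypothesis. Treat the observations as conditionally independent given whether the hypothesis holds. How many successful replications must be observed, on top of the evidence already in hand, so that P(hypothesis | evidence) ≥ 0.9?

5

Prior odds = 0.0004/0.9996 = 1/2499.
Combined Bayes factor of the evidence already in hand = 4 × 0.1 × 10 = 4.
Odds after that evidence = (1/2499) × 4 = 4/2499.
Target odds = 0.9/0.1 = 9.
Need 7ⁿ ≥ 9 ÷ (4/2499) = 5622.75.
7⁴ = 2401 falls short of 5622.75 but 7⁵ = 16807 reaches it, so n = 5.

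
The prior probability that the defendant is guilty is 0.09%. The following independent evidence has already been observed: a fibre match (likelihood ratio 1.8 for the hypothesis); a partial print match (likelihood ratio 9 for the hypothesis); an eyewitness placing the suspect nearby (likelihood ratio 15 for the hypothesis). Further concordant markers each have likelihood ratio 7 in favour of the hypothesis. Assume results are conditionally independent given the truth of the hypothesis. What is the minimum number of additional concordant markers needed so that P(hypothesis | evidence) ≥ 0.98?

Prior odds = 0.0009/0.9991 = 9/9991.
Combined Bayes factor of the evidence already in hand = 1.8 × 9 × 15 = 243.
Odds after that evidence = (9/9991) × 243 = 2187/9991.
Target odds = 0.98/0.02 = 49.
Need 7ⁿ ≥ 49 ÷ (2187/9991) = 489559/2187.
7² = 49 falls short of 489559/2187 but 7³ = 343 reaches it, so n = 3.

3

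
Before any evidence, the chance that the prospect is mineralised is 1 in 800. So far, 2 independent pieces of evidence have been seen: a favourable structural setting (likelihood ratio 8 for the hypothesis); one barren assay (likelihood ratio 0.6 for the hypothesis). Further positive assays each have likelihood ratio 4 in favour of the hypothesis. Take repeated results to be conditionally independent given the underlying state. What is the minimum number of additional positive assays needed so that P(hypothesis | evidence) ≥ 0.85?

5

Prior odds = 0.00125/0.99875 = 1/799.
Combined Bayes factor of the evidence already in hand = 8 × 0.6 = 4.8.
Odds after that evidence = (1/799) × 4.8 = 24/3995.
Target odds = 0.85/0.15 = 17/3.
Need 4ⁿ ≥ 17/3 ÷ (24/3995) = 67915/72.
4⁴ = 256 falls short of 67915/72 but 4⁵ = 1024 reaches it, so n = 5.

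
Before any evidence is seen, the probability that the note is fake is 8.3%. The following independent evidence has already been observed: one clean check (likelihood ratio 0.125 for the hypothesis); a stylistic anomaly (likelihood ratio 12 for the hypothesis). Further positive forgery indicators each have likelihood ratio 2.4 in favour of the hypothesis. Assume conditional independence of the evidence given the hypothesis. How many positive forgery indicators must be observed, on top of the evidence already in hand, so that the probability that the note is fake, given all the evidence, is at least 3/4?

Prior odds = 0.083/0.917 = 83/917.
Combined Bayes factor of the evidence already in hand = 0.125 × 12 = 1.5.
Odds after that evidence = (83/917) × 1.5 = 249/1834.
Target odds = 0.75/0.25 = 3.
Need 2.4ⁿ ≥ 3 ÷ (249/1834) = 1834/83.
2.4³ = 13.824 falls short of 1834/83 but 2.4⁴ = 33.1776 reaches it, so n = 4.

4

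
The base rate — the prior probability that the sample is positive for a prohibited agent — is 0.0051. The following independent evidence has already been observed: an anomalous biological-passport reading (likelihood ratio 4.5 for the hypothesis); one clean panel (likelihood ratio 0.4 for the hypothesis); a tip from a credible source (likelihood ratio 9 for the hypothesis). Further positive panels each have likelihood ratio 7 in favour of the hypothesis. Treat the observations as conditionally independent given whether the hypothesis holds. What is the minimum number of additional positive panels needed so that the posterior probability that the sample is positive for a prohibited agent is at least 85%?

3

Prior odds = 0.0051/0.9949 = 51/9949.
Combined Bayes factor of the evidence already in hand = 4.5 × 0.4 × 9 = 16.2.
Odds after that evidence = (51/9949) × 16.2 = 4131/49745.
Target odds = 0.85/0.15 = 17/3.
Need 7ⁿ ≥ 17/3 ÷ (4131/49745) = 49745/729.
7² = 49 falls short of 49745/729 but 7³ = 343 reaches it, so n = 3.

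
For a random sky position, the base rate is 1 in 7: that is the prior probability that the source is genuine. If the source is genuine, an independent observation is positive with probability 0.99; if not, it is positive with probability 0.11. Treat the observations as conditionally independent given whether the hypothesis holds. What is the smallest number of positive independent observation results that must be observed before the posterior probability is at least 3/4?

Prior odds: (1/7) ÷ (6/7) = 1/6.
Likelihood ratio of a positive = 0.99/0.11 = 9.
Target posterior odds = 0.75/0.25 = 3.
Require 9ⁿ ≥ 3 ÷ (1/6) = 18.
9¹ = 9 falls short of 18 but 9² = 81 reaches it, so n = 2.

2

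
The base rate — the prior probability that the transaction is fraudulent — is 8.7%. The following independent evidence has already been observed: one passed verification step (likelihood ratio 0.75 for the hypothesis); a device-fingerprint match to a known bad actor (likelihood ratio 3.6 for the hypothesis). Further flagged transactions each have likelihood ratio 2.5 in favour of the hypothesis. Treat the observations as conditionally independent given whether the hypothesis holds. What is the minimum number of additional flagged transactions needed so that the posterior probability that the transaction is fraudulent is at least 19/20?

Prior odds = 0.087/0.913 = 87/913.
Combined Bayes factor of the evidence already in hand = 0.75 × 3.6 = 2.7.
Odds after that evidence = (87/913) × 2.7 = 2349/9130.
Target odds = 0.95/0.05 = 19.
Need 2.5ⁿ ≥ 19 ÷ (2349/9130) = 173470/2349.
2.5⁴ = 39.0625 falls short of 173470/2349 but 2.5⁵ = 97.65625 reaches it, so n = 5.

5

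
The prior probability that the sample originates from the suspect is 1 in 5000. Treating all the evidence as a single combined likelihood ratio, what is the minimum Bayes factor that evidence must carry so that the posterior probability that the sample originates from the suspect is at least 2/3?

9998

Prior odds = 0.0002/0.9998 = 1/4999.
Target odds = (2/3)/(1/3) = 2.
Required Bayes factor = 2 ÷ (1/4999) = 9998.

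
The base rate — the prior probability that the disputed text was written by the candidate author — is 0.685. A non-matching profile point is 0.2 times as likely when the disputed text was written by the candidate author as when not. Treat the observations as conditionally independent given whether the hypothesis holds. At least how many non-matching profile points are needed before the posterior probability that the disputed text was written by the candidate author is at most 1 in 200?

4

Prior odds = 0.685/0.315 = 137/63.
Likelihood ratio per non-matching profile point = 0.2.
Target posterior odds = 0.005/0.995 = 1/199.
Need (137/63) × 0.2ⁿ ≤ 1/199, i.e. 0.2ⁿ ≤ 63/27263.
0.2³ = 0.008 is still above 63/27263 but 0.2⁴ = 0.0016 is at or below it, so n = 4.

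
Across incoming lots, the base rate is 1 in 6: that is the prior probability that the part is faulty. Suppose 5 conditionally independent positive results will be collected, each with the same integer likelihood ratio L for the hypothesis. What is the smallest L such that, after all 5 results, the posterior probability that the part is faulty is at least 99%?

Prior odds = (1/6)/(5/6) = 0.2.
Target odds = 0.99/0.01 = 99.
Need L⁵ ≥ 99 ÷ 0.2 = 495.
3⁵ = 243 < 495 ≤ 1024 = 4⁵, so L = 4.

4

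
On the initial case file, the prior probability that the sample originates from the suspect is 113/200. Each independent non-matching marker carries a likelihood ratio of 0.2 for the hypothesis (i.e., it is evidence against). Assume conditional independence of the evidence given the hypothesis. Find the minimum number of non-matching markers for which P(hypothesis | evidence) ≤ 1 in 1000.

Prior odds = 0.565/0.435 = 113/87.
Likelihood ratio per non-matching marker = 0.2.
Target posterior odds = 0.001/0.999 = 1/999.
Need (113/87) × 0.2ⁿ ≤ 1/999, i.e. 0.2ⁿ ≤ 29/37629.
0.2⁴ = 0.0016 is still above 29/37629 but 0.2⁵ = 0.00032 is at or below it, so n = 5.

5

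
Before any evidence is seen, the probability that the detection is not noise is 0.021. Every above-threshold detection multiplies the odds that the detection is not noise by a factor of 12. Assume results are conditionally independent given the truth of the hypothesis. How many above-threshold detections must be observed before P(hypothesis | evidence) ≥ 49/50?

4

Prior odds: 0.021 ÷ 0.979 = 21/979.
Likelihood ratio per above-threshold detection = 12.
Target posterior odds = 0.98/0.02 = 49.
Need (21/979) × 12ⁿ ≥ 49, i.e. 12ⁿ ≥ 6853/3.
12³ = 1728 falls short of 6853/3 but 12⁴ = 20736 reaches it, so n = 4.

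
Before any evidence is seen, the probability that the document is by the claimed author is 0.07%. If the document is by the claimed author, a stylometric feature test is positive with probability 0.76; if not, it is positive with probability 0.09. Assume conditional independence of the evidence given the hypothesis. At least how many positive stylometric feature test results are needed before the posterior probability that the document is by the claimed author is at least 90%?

5

Prior odds = 0.0007/0.9993 = 7/9993.
Likelihood ratio of a positive = 0.76/0.09 = 76/9.
Target posterior odds = 0.9/0.1 = 9.
Need (7/9993) × (76/9)ⁿ ≥ 9, i.e. (76/9)ⁿ ≥ 89937/7.
(76/9)⁴ = 33362176/6561 falls short of 89937/7 but (76/9)⁵ ≈42939.3 reaches it, so n = 5.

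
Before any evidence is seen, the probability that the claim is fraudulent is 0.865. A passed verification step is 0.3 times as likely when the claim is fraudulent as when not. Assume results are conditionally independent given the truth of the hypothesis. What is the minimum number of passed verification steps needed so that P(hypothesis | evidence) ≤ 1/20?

Prior odds = 0.865/0.135 = 173/27.
Likelihood ratio per passed verification step = 0.3.
Target posterior odds = 0.05/0.95 = 1/19.
Require 0.3ⁿ ≤ 1/19 ÷ (173/27) = 27/3287.
0.3³ = 0.027 is still above 27/3287 but 0.3⁴ = 0.0081 is at or below it, so n = 4.

4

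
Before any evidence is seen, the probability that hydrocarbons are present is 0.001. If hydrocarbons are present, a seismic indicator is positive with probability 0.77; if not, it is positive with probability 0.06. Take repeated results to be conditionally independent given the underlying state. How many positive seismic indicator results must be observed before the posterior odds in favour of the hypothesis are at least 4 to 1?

4

Prior odds: 0.001 ÷ 0.999 = 1/999.
Likelihood ratio of a positive = 0.77/0.06 = 77/6.
Target odds = 4.
Require (77/6)ⁿ ≥ 4 ÷ (1/999) = 3996.
(77/6)³ = 456533/216 falls short of 3996 but (77/6)⁴ = 35153041/1296 reaches it, so n = 4.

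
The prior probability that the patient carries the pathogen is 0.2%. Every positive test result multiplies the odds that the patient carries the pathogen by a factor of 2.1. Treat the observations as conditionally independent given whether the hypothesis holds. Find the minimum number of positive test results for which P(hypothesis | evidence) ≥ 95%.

Prior odds: 0.002 ÷ 0.998 = 1/499.
Likelihood ratio per positive test result = 2.1.
Target odds: 0.95 ÷ 0.05 = 19.
Require 2.1ⁿ ≥ 19 ÷ (1/499) = 9481.
2.1¹² ≈7355.83 falls short of 9481 but 2.1¹³ ≈15447.2 reaches it, so n = 13.

13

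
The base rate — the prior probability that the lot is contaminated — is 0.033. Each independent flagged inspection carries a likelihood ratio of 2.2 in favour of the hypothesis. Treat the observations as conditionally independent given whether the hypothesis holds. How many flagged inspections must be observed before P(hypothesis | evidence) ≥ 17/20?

Prior odds: 0.033 ÷ 0.967 = 33/967.
Likelihood ratio per flagged inspection = 2.2.
Target odds: 0.85 ÷ 0.15 = 17/3.
Require 2.2ⁿ ≥ 17/3 ÷ (33/967) = 16439/99.
2.2⁶ = 1771561/15625 falls short of 16439/99 but 2.2⁷ = 19487171/78125 reaches it, so n = 7.

7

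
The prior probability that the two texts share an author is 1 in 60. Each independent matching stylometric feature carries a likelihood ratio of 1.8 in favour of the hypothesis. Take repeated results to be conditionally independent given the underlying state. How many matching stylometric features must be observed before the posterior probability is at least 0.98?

14

Prior odds: (1/60) ÷ (59/60) = 1/59.
Likelihood ratio per matching stylometric feature = 1.8.
Target odds: 0.98 ÷ 0.02 = 49.
Require 1.8ⁿ ≥ 49 ÷ (1/59) = 2891.
1.8¹³ ≈2082.3 falls short of 2891 but 1.8¹⁴ ≈3748.13 reaches it, so n = 14.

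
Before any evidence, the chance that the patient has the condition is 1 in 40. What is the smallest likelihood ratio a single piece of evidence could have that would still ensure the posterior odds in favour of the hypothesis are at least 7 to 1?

273

Prior odds = 0.025/0.975 = 1/39.
Target odds = 7.
Required Bayes factor = 7 ÷ (1/39) = 273.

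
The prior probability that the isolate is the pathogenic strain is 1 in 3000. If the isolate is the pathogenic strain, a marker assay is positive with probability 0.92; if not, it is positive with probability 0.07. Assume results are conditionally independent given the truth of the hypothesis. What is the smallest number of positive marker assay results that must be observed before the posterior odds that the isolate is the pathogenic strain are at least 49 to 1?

5

Prior odds = (1/3000)/(2999/3000) = 1/2999.
Likelihood ratio of a positive = 0.92/0.07 = 92/7.
Target odds = 49.
Require (92/7)ⁿ ≥ 49 ÷ (1/2999) = 146951.
(92/7)⁴ = 71639296/2401 falls short of 146951 but (92/7)⁵ ≈392147 reaches it, so n = 5.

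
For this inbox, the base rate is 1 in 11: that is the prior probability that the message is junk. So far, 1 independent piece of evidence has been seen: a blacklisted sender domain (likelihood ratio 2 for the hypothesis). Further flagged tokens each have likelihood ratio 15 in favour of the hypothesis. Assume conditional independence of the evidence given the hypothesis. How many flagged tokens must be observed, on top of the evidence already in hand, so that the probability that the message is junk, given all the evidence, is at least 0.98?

Prior odds = (1/11)/(10/11) = 0.1.
Bayes factor of the evidence already in hand = 2.
Odds after that evidence = 0.1 × 2 = 0.2.
Target odds = 0.98/0.02 = 49.
Need 15ⁿ ≥ 49 ÷ 0.2 = 245.
15² = 225 falls short of 245 but 15³ = 3375 reaches it, so n = 3.

3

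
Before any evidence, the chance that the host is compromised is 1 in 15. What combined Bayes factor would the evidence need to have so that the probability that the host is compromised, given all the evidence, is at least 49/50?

686

Prior odds = (1/15)/(14/15) = 1/14.
Target odds = 0.98/0.02 = 49.
Required Bayes factor = 49 ÷ (1/14) = 686.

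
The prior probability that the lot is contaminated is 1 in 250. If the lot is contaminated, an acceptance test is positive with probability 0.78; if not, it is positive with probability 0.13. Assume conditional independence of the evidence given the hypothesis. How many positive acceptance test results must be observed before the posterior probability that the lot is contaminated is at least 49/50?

6

Prior odds: 0.004 ÷ 0.996 = 1/249.
Likelihood ratio of a positive = 0.78/0.13 = 6.
Target odds: 0.98 ÷ 0.02 = 49.
Need (1/249) × 6ⁿ ≥ 49, i.e. 6ⁿ ≥ 12201.
6⁵ = 7776 falls short of 12201 but 6⁶ = 46656 reaches it, so n = 6.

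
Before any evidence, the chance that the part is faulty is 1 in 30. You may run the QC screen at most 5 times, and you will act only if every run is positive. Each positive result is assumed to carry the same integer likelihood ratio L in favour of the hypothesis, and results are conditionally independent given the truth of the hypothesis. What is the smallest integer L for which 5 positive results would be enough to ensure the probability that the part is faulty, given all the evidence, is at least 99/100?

5

Prior odds = (1/30)/(29/30) = 1/29.
Target odds = 0.99/0.01 = 99.
Need L⁵ ≥ 99 ÷ (1/29) = 2871.
4⁵ = 1024 < 2871 ≤ 3125 = 5⁵, so L = 5.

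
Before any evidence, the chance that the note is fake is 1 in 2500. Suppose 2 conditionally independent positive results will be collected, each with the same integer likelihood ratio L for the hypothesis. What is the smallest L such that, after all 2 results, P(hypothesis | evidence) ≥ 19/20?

218

Prior odds = 0.0004/0.9996 = 1/2499.
Target odds = 0.95/0.05 = 19.
Need L² ≥ 19 ÷ (1/2499) = 47481.
217² = 47089 < 47481 ≤ 47524 = 218², so L = 218.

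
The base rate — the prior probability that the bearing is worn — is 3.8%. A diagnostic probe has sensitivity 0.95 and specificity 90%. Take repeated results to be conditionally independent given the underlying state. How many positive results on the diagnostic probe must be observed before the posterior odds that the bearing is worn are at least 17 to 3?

3

Prior odds: 0.038 ÷ 0.962 = 19/481.
False-positive rate = 1 − 0.9 = 0.1; likelihood ratio of a positive = 0.95/0.1 = 9.5.
Target odds = 17/3.
Require 9.5ⁿ ≥ 17/3 ÷ (19/481) = 8177/57.
9.5² = 90.25 falls short of 8177/57 but 9.5³ = 857.375 reaches it, so n = 3.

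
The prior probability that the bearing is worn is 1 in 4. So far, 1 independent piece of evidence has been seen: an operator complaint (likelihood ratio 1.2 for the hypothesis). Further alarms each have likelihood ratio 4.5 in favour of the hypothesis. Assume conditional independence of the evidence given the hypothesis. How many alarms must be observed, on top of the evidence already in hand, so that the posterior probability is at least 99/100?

Prior odds = 0.25/0.75 = 1/3.
Bayes factor of the evidence already in hand = 1.2.
Odds after that evidence = (1/3) × 1.2 = 0.4.
Target odds = 0.99/0.01 = 99.
Need 4.5ⁿ ≥ 99 ÷ 0.4 = 247.5.
4.5³ = 91.125 falls short of 247.5 but 4.5⁴ = 410.0625 reaches it, so n = 4.

4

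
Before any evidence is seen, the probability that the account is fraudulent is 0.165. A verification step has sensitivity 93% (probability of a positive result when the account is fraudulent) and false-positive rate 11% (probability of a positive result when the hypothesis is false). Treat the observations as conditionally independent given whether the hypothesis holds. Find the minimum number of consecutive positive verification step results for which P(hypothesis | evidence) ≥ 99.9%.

Prior odds: 0.165 ÷ 0.835 = 33/167.
Likelihood ratio of a positive result = 0.93/0.11 = 93/11.
Target odds: 0.999 ÷ 0.001 = 999.
Require (93/11)ⁿ ≥ 999 ÷ (33/167) = 55611/11.
(93/11)³ = 804357/1331 falls short of 55611/11 but (93/11)⁴ = 74805201/14641 reaches it, so n = 4.

4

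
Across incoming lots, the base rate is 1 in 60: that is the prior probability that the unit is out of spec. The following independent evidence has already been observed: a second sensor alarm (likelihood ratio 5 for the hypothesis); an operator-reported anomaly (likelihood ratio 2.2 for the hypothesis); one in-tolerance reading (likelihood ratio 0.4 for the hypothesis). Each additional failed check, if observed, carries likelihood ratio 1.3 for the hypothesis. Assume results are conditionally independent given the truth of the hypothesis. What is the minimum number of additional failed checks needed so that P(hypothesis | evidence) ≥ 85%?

17

Prior odds = (1/60)/(59/60) = 1/59.
Combined Bayes factor of the evidence already in hand = 5 × 2.2 × 0.4 = 4.4.
Odds after that evidence = (1/59) × 4.4 = 22/295.
Target odds = 0.85/0.15 = 17/3.
Need 1.3ⁿ ≥ 17/3 ÷ (22/295) = 5015/66.
1.3¹⁶ ≈66.5417 falls short of 5015/66 but 1.3¹⁷ ≈86.5042 reaches it, so n = 17.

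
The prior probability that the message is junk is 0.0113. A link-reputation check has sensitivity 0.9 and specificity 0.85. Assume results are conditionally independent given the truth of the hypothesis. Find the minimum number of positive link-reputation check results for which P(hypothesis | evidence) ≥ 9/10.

4

Prior odds: 0.0113 ÷ 0.9887 = 113/9887.
False-positive rate = 1 − 0.85 = 0.15; likelihood ratio of a positive = 0.9/0.15 = 6.
Target odds: 0.9 ÷ 0.1 = 9.
Require 6ⁿ ≥ 9 ÷ (113/9887) = 88983/113.
6³ = 216 falls short of 88983/113 but 6⁴ = 1296 reaches it, so n = 4.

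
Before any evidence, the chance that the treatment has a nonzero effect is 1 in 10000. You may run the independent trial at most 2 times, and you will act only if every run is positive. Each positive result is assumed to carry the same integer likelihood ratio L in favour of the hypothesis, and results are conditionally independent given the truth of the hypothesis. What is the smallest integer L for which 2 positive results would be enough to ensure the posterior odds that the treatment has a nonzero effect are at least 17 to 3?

Prior odds = 0.0001/0.9999 = 1/9999.
Target odds = 17/3.
Need L² ≥ 17/3 ÷ (1/9999) = 56661.
238² = 56644 < 56661 ≤ 57121 = 239², so L = 239.

239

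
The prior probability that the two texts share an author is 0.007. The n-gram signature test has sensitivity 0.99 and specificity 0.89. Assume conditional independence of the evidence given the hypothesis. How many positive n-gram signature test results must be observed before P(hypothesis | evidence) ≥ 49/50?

5

Prior odds: 0.007 ÷ 0.993 = 7/993.
False-positive rate = 1 − 0.89 = 0.11; likelihood ratio of a positive = 0.99/0.11 = 9.
Target odds: 0.98 ÷ 0.02 = 49.
Require 9ⁿ ≥ 49 ÷ (7/993) = 6951.
9⁴ = 6561 falls short of 6951 but 9⁵ = 59049 reaches it, so n = 5.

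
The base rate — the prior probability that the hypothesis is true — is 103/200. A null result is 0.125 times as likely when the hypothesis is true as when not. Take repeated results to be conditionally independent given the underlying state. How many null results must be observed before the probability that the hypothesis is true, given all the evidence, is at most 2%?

Prior odds = 0.515/0.485 = 103/97.
Likelihood ratio per null result = 0.125.
Target posterior odds = 0.02/0.98 = 1/49.
Require 0.125ⁿ ≤ 1/49 ÷ (103/97) = 97/5047.
0.125¹ = 0.125 is still above 97/5047 but 0.125² = 0.015625 is at or below it, so n = 2.

2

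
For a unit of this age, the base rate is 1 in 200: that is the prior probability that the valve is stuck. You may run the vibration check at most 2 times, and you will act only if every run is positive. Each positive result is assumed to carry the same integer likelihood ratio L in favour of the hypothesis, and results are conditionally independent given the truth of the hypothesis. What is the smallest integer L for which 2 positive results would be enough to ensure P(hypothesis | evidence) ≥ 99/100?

141

Prior odds = 0.005/0.995 = 1/199.
Target odds = 0.99/0.01 = 99.
Need L² ≥ 99 ÷ (1/199) = 19701.
140² = 19600 < 19701 ≤ 19881 = 141², so L = 141.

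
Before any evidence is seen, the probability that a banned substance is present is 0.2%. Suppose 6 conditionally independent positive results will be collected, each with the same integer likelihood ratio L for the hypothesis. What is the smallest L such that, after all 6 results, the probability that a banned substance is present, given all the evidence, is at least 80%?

Prior odds = 0.002/0.998 = 1/499.
Target odds = 0.8/0.2 = 4.
Need L⁶ ≥ 4 ÷ (1/499) = 1996.
3⁶ = 729 < 1996 ≤ 4096 = 4⁶, so L = 4.

4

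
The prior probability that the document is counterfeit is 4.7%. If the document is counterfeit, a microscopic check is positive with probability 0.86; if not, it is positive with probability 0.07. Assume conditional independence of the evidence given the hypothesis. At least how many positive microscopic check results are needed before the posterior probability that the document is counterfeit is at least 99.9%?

4

Prior odds = 0.047/0.953 = 47/953.
Likelihood ratio of a positive = 0.86/0.07 = 86/7.
Target posterior odds = 0.999/0.001 = 999.
Need (47/953) × (86/7)ⁿ ≥ 999, i.e. (86/7)ⁿ ≥ 952047/47.
(86/7)³ = 636056/343 falls short of 952047/47 but (86/7)⁴ = 54700816/2401 reaches it, so n = 4.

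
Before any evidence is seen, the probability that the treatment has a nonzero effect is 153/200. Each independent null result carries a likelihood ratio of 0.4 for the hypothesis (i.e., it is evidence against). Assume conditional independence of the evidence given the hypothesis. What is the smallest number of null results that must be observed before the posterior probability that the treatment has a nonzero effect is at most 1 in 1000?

9

Prior odds: 0.765 ÷ 0.235 = 153/47.
Likelihood ratio per null result = 0.4.
Target odds: 0.001 ÷ 0.999 = 1/999.
Need (153/47) × 0.4ⁿ ≤ 1/999, i.e. 0.4ⁿ ≤ 47/152847.
0.4⁸ = 256/390625 is still above 47/152847 but 0.4⁹ = 512/1953125 is at or below it, so n = 9.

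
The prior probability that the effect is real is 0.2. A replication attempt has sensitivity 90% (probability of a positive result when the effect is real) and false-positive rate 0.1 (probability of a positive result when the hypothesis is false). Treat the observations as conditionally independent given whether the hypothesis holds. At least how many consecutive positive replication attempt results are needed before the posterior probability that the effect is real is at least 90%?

Prior odds = 0.2/0.8 = 0.25.
Likelihood ratio of a positive result = 0.9/0.1 = 9.
Target odds: 0.9 ÷ 0.1 = 9.
Need 0.25 × 9ⁿ ≥ 9, i.e. 9ⁿ ≥ 36.
9¹ = 9 falls short of 36 but 9² = 81 reaches it, so n = 2.

2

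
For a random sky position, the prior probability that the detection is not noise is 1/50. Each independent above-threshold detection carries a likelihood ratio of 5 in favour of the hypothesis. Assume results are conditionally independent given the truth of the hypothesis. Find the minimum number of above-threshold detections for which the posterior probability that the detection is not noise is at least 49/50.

5

Prior odds = 0.02/0.98 = 1/49.
Likelihood ratio per above-threshold detection = 5.
Target posterior odds = 0.98/0.02 = 49.
Require 5ⁿ ≥ 49 ÷ (1/49) = 2401.
5⁴ = 625 falls short of 2401 but 5⁵ = 3125 reaches it, so n = 5.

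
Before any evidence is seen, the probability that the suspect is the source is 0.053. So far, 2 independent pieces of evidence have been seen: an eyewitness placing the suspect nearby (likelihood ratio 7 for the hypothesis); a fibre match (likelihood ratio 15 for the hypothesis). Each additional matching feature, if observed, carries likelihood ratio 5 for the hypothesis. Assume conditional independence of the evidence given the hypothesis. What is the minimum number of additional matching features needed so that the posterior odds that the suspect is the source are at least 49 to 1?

2

Prior odds = 0.053/0.947 = 53/947.
Combined Bayes factor of the evidence already in hand = 7 × 15 = 105.
Odds after that evidence = (53/947) × 105 = 5565/947.
Target odds = 49.
Need 5ⁿ ≥ 49 ÷ (5565/947) = 6629/795.
5¹ = 5 falls short of 6629/795 but 5² = 25 reaches it, so n = 2.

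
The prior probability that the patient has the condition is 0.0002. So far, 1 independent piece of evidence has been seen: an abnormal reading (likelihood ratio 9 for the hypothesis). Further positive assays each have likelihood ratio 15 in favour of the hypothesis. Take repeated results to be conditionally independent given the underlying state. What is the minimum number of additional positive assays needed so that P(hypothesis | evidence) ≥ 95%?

4

Prior odds = 0.0002/0.9998 = 1/4999.
Bayes factor of the evidence already in hand = 9.
Odds after that evidence = (1/4999) × 9 = 9/4999.
Target odds = 0.95/0.05 = 19.
Need 15ⁿ ≥ 19 ÷ (9/4999) = 94981/9.
15³ = 3375 falls short of 94981/9 but 15⁴ = 50625 reaches it, so n = 4.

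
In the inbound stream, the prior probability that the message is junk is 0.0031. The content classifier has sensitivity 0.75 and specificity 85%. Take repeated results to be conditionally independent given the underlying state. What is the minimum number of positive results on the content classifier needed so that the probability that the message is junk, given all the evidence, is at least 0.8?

5

Prior odds = 0.0031/0.9969 = 31/9969.
False-positive rate = 1 − 0.85 = 0.15; likelihood ratio of a positive = 0.75/0.15 = 5.
Target posterior odds = 0.8/0.2 = 4.
Require 5ⁿ ≥ 4 ÷ (31/9969) = 39876/31.
5⁴ = 625 falls short of 39876/31 but 5⁵ = 3125 reaches it, so n = 5.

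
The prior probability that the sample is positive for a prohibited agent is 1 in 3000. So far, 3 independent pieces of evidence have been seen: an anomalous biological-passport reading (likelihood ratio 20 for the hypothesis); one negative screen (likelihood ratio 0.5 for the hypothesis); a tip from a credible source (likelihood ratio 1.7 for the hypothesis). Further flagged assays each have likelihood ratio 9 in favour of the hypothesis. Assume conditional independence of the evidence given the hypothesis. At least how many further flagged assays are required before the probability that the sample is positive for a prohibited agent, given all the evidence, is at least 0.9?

Prior odds = (1/3000)/(2999/3000) = 1/2999.
Combined Bayes factor of the evidence already in hand = 20 × 0.5 × 1.7 = 17.
Odds after that evidence = (1/2999) × 17 = 17/2999.
Target odds = 0.9/0.1 = 9.
Need 9ⁿ ≥ 9 ÷ (17/2999) = 26991/17.
9³ = 729 falls short of 26991/17 but 9⁴ = 6561 reaches it, so n = 4.

4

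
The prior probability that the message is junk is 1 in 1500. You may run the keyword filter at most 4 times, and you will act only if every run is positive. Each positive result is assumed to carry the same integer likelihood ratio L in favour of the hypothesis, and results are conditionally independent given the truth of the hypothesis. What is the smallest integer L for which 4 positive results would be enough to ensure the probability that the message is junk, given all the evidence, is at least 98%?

Prior odds = (1/1500)/(1499/1500) = 1/1499.
Target odds = 0.98/0.02 = 49.
Need L⁴ ≥ 49 ÷ (1/1499) = 73451.
16⁴ = 65536 < 73451 ≤ 83521 = 17⁴, so L = 17.

17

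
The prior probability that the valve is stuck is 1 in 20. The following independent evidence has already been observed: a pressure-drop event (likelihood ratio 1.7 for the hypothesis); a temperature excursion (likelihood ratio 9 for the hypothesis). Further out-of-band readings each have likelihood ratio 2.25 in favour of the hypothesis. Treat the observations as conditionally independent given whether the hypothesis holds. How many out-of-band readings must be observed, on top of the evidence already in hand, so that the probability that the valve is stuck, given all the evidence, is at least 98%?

6

Prior odds = 0.05/0.95 = 1/19.
Combined Bayes factor of the evidence already in hand = 1.7 × 9 = 15.3.
Odds after that evidence = (1/19) × 15.3 = 153/190.
Target odds = 0.98/0.02 = 49.
Need 2.25ⁿ ≥ 49 ÷ (153/190) = 9310/153.
2.25⁵ = 59049/1024 falls short of 9310/153 but 2.25⁶ = 531441/4096 reaches it, so n = 6.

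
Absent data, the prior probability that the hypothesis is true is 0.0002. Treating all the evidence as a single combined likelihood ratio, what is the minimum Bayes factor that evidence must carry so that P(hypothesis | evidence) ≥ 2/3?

9998

Prior odds = 0.0002/0.9998 = 1/4999.
Target odds = (2/3)/(1/3) = 2.
Required Bayes factor = 2 ÷ (1/4999) = 9998.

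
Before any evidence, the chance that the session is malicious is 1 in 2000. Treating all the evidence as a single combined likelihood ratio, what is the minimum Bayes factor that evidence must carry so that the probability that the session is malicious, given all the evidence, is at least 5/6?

Prior odds = 0.0005/0.9995 = 1/1999.
Target odds = (5/6)/(1/6) = 5.
Required Bayes factor = 5 ÷ (1/1999) = 9995.

9995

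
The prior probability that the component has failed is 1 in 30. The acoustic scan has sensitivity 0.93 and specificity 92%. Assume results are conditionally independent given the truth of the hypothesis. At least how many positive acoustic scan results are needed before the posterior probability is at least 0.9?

3

Prior odds: (1/30) ÷ (29/30) = 1/29.
False-positive rate = 1 − 0.92 = 0.08; likelihood ratio of a positive = 0.93/0.08 = 11.625.
Target odds: 0.9 ÷ 0.1 = 9.
Require 11.625ⁿ ≥ 9 ÷ (1/29) = 261.
11.625² = 135.140625 falls short of 261 but 11.625³ = 804357/512 reaches it, so n = 3.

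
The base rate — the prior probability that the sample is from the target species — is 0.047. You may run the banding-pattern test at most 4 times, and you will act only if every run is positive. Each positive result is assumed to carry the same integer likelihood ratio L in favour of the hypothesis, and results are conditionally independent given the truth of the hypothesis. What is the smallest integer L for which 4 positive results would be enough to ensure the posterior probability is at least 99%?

Prior odds = 0.047/0.953 = 47/953.
Target odds = 0.99/0.01 = 99.
Need L⁴ ≥ 99 ÷ (47/953) = 94347/47.
6⁴ = 1296 < 94347/47 ≤ 2401 = 7⁴, so L = 7.

7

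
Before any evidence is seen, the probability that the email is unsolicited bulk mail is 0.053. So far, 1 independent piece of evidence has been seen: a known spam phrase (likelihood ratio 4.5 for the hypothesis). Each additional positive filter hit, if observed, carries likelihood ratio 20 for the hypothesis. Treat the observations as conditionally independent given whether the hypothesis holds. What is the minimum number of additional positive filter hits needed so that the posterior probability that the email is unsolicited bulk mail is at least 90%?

Prior odds = 0.053/0.947 = 53/947.
Bayes factor of the evidence already in hand = 4.5.
Odds after that evidence = (53/947) × 4.5 = 477/1894.
Target odds = 0.9/0.1 = 9.
Need 20ⁿ ≥ 9 ÷ (477/1894) = 1894/53.
20¹ = 20 falls short of 1894/53 but 20² = 400 reaches it, so n = 2.

2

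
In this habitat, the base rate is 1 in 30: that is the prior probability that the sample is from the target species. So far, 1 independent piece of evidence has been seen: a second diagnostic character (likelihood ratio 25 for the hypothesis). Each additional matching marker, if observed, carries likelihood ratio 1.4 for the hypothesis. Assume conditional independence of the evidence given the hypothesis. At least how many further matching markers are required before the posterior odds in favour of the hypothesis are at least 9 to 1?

7

Prior odds = (1/30)/(29/30) = 1/29.
Bayes factor of the evidence already in hand = 25.
Odds after that evidence = (1/29) × 25 = 25/29.
Target odds = 9.
Need 1.4ⁿ ≥ 9 ÷ (25/29) = 10.44.
1.4⁶ = 117649/15625 falls short of 10.44 but 1.4⁷ = 823543/78125 reaches it, so n = 7.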